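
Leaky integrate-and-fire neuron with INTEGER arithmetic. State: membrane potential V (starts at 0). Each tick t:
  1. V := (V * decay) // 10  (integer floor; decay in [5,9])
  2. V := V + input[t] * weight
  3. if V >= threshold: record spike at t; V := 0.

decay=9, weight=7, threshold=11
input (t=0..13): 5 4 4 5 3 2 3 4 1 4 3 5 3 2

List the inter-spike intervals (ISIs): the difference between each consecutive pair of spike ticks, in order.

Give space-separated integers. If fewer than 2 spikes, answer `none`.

t=0: input=5 -> V=0 FIRE
t=1: input=4 -> V=0 FIRE
t=2: input=4 -> V=0 FIRE
t=3: input=5 -> V=0 FIRE
t=4: input=3 -> V=0 FIRE
t=5: input=2 -> V=0 FIRE
t=6: input=3 -> V=0 FIRE
t=7: input=4 -> V=0 FIRE
t=8: input=1 -> V=7
t=9: input=4 -> V=0 FIRE
t=10: input=3 -> V=0 FIRE
t=11: input=5 -> V=0 FIRE
t=12: input=3 -> V=0 FIRE
t=13: input=2 -> V=0 FIRE

Answer: 1 1 1 1 1 1 1 2 1 1 1 1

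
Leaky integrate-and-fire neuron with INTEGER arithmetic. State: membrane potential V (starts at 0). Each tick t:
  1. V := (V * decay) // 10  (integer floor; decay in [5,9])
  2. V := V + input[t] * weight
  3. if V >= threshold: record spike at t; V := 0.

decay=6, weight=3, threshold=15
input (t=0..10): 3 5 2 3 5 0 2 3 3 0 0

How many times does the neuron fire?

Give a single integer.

t=0: input=3 -> V=9
t=1: input=5 -> V=0 FIRE
t=2: input=2 -> V=6
t=3: input=3 -> V=12
t=4: input=5 -> V=0 FIRE
t=5: input=0 -> V=0
t=6: input=2 -> V=6
t=7: input=3 -> V=12
t=8: input=3 -> V=0 FIRE
t=9: input=0 -> V=0
t=10: input=0 -> V=0

Answer: 3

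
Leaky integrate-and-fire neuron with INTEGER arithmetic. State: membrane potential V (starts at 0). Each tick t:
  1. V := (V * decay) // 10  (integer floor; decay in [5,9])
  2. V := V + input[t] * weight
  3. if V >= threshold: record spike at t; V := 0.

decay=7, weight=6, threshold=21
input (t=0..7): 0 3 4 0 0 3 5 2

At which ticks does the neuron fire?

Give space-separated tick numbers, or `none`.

Answer: 2 6

Derivation:
t=0: input=0 -> V=0
t=1: input=3 -> V=18
t=2: input=4 -> V=0 FIRE
t=3: input=0 -> V=0
t=4: input=0 -> V=0
t=5: input=3 -> V=18
t=6: input=5 -> V=0 FIRE
t=7: input=2 -> V=12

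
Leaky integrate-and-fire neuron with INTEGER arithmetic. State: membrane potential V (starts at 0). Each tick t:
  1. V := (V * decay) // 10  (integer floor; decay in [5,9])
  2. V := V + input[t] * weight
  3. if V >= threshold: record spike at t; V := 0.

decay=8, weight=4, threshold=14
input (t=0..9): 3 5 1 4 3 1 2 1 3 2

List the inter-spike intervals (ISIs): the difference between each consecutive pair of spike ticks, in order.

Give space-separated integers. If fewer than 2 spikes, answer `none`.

t=0: input=3 -> V=12
t=1: input=5 -> V=0 FIRE
t=2: input=1 -> V=4
t=3: input=4 -> V=0 FIRE
t=4: input=3 -> V=12
t=5: input=1 -> V=13
t=6: input=2 -> V=0 FIRE
t=7: input=1 -> V=4
t=8: input=3 -> V=0 FIRE
t=9: input=2 -> V=8

Answer: 2 3 2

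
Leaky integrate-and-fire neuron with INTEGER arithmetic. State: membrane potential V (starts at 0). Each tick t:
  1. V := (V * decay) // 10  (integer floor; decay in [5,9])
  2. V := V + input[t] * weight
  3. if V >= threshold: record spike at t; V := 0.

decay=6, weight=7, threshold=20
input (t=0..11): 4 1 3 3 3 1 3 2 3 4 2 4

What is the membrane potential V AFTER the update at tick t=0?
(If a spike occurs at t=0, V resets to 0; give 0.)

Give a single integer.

Answer: 0

Derivation:
t=0: input=4 -> V=0 FIRE
t=1: input=1 -> V=7
t=2: input=3 -> V=0 FIRE
t=3: input=3 -> V=0 FIRE
t=4: input=3 -> V=0 FIRE
t=5: input=1 -> V=7
t=6: input=3 -> V=0 FIRE
t=7: input=2 -> V=14
t=8: input=3 -> V=0 FIRE
t=9: input=4 -> V=0 FIRE
t=10: input=2 -> V=14
t=11: input=4 -> V=0 FIRE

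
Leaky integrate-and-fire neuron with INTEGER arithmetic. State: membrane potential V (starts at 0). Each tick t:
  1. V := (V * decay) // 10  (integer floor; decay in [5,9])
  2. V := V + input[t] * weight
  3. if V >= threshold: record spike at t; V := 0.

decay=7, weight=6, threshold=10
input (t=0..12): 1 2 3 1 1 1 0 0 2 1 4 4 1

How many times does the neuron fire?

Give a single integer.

t=0: input=1 -> V=6
t=1: input=2 -> V=0 FIRE
t=2: input=3 -> V=0 FIRE
t=3: input=1 -> V=6
t=4: input=1 -> V=0 FIRE
t=5: input=1 -> V=6
t=6: input=0 -> V=4
t=7: input=0 -> V=2
t=8: input=2 -> V=0 FIRE
t=9: input=1 -> V=6
t=10: input=4 -> V=0 FIRE
t=11: input=4 -> V=0 FIRE
t=12: input=1 -> V=6

Answer: 6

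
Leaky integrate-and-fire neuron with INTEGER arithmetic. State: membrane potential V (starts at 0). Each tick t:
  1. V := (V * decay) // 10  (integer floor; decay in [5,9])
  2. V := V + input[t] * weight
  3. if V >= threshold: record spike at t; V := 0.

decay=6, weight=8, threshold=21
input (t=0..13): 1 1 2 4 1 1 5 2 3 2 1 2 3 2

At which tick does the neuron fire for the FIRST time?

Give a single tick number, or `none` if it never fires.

t=0: input=1 -> V=8
t=1: input=1 -> V=12
t=2: input=2 -> V=0 FIRE
t=3: input=4 -> V=0 FIRE
t=4: input=1 -> V=8
t=5: input=1 -> V=12
t=6: input=5 -> V=0 FIRE
t=7: input=2 -> V=16
t=8: input=3 -> V=0 FIRE
t=9: input=2 -> V=16
t=10: input=1 -> V=17
t=11: input=2 -> V=0 FIRE
t=12: input=3 -> V=0 FIRE
t=13: input=2 -> V=16

Answer: 2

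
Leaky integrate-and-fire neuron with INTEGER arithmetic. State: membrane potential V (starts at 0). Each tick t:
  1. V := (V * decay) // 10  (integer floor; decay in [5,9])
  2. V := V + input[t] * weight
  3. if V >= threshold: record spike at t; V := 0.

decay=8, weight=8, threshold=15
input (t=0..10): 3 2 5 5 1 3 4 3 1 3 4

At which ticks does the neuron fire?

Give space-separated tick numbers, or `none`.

Answer: 0 1 2 3 5 6 7 9 10

Derivation:
t=0: input=3 -> V=0 FIRE
t=1: input=2 -> V=0 FIRE
t=2: input=5 -> V=0 FIRE
t=3: input=5 -> V=0 FIRE
t=4: input=1 -> V=8
t=5: input=3 -> V=0 FIRE
t=6: input=4 -> V=0 FIRE
t=7: input=3 -> V=0 FIRE
t=8: input=1 -> V=8
t=9: input=3 -> V=0 FIRE
t=10: input=4 -> V=0 FIRE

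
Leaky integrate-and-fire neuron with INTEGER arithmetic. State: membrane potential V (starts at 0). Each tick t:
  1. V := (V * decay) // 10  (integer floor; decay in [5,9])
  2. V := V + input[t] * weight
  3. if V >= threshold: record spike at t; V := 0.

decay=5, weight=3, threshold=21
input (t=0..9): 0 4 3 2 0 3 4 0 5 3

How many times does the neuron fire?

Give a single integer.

Answer: 0

Derivation:
t=0: input=0 -> V=0
t=1: input=4 -> V=12
t=2: input=3 -> V=15
t=3: input=2 -> V=13
t=4: input=0 -> V=6
t=5: input=3 -> V=12
t=6: input=4 -> V=18
t=7: input=0 -> V=9
t=8: input=5 -> V=19
t=9: input=3 -> V=18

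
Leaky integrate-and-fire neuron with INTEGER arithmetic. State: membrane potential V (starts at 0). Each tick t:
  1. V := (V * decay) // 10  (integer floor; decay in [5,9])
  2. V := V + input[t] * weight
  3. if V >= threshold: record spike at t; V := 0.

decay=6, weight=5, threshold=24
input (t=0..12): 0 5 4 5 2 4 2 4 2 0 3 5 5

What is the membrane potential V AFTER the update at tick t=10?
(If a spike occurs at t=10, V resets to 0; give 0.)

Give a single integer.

Answer: 18

Derivation:
t=0: input=0 -> V=0
t=1: input=5 -> V=0 FIRE
t=2: input=4 -> V=20
t=3: input=5 -> V=0 FIRE
t=4: input=2 -> V=10
t=5: input=4 -> V=0 FIRE
t=6: input=2 -> V=10
t=7: input=4 -> V=0 FIRE
t=8: input=2 -> V=10
t=9: input=0 -> V=6
t=10: input=3 -> V=18
t=11: input=5 -> V=0 FIRE
t=12: input=5 -> V=0 FIRE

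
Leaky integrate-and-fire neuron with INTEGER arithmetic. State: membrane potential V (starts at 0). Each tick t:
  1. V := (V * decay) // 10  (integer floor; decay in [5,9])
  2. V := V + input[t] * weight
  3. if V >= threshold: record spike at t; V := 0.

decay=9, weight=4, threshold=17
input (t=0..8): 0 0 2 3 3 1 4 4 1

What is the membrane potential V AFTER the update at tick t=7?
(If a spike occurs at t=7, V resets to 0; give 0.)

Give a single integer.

Answer: 16

Derivation:
t=0: input=0 -> V=0
t=1: input=0 -> V=0
t=2: input=2 -> V=8
t=3: input=3 -> V=0 FIRE
t=4: input=3 -> V=12
t=5: input=1 -> V=14
t=6: input=4 -> V=0 FIRE
t=7: input=4 -> V=16
t=8: input=1 -> V=0 FIRE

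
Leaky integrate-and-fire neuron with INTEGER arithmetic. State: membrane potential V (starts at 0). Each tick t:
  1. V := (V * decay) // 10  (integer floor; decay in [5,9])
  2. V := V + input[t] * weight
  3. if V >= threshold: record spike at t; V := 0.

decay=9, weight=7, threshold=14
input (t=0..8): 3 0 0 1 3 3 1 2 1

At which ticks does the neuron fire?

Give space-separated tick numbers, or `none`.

Answer: 0 4 5 7

Derivation:
t=0: input=3 -> V=0 FIRE
t=1: input=0 -> V=0
t=2: input=0 -> V=0
t=3: input=1 -> V=7
t=4: input=3 -> V=0 FIRE
t=5: input=3 -> V=0 FIRE
t=6: input=1 -> V=7
t=7: input=2 -> V=0 FIRE
t=8: input=1 -> V=7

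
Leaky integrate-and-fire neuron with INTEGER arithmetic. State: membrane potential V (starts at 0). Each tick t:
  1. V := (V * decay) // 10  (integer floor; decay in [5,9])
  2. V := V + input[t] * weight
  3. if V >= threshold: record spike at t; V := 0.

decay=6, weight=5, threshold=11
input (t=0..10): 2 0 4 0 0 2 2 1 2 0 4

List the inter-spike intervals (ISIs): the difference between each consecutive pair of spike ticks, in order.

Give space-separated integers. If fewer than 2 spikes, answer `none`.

Answer: 4 2 2

Derivation:
t=0: input=2 -> V=10
t=1: input=0 -> V=6
t=2: input=4 -> V=0 FIRE
t=3: input=0 -> V=0
t=4: input=0 -> V=0
t=5: input=2 -> V=10
t=6: input=2 -> V=0 FIRE
t=7: input=1 -> V=5
t=8: input=2 -> V=0 FIRE
t=9: input=0 -> V=0
t=10: input=4 -> V=0 FIRE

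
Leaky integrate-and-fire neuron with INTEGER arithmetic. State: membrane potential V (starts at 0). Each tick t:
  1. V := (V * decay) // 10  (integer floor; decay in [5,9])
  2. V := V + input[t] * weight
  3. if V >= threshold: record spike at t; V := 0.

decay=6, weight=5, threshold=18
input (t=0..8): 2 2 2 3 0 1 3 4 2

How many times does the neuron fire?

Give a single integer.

t=0: input=2 -> V=10
t=1: input=2 -> V=16
t=2: input=2 -> V=0 FIRE
t=3: input=3 -> V=15
t=4: input=0 -> V=9
t=5: input=1 -> V=10
t=6: input=3 -> V=0 FIRE
t=7: input=4 -> V=0 FIRE
t=8: input=2 -> V=10

Answer: 3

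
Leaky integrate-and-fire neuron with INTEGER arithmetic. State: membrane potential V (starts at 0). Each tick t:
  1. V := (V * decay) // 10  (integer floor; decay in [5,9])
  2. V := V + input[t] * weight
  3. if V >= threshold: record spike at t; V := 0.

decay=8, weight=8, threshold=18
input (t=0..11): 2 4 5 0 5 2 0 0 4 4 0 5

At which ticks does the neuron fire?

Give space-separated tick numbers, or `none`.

t=0: input=2 -> V=16
t=1: input=4 -> V=0 FIRE
t=2: input=5 -> V=0 FIRE
t=3: input=0 -> V=0
t=4: input=5 -> V=0 FIRE
t=5: input=2 -> V=16
t=6: input=0 -> V=12
t=7: input=0 -> V=9
t=8: input=4 -> V=0 FIRE
t=9: input=4 -> V=0 FIRE
t=10: input=0 -> V=0
t=11: input=5 -> V=0 FIRE

Answer: 1 2 4 8 9 11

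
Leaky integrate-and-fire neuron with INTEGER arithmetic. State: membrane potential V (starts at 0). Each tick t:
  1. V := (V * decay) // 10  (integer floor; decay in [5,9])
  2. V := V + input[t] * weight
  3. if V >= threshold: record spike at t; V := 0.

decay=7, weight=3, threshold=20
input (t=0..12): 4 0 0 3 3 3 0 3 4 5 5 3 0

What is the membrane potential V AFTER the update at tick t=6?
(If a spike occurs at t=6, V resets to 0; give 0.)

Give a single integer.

Answer: 0

Derivation:
t=0: input=4 -> V=12
t=1: input=0 -> V=8
t=2: input=0 -> V=5
t=3: input=3 -> V=12
t=4: input=3 -> V=17
t=5: input=3 -> V=0 FIRE
t=6: input=0 -> V=0
t=7: input=3 -> V=9
t=8: input=4 -> V=18
t=9: input=5 -> V=0 FIRE
t=10: input=5 -> V=15
t=11: input=3 -> V=19
t=12: input=0 -> V=13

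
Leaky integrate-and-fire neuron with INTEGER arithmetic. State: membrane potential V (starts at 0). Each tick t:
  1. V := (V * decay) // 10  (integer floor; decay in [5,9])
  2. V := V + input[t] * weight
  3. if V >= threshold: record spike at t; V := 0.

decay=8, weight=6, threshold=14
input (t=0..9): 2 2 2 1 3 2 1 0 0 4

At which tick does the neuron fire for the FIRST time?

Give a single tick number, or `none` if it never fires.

t=0: input=2 -> V=12
t=1: input=2 -> V=0 FIRE
t=2: input=2 -> V=12
t=3: input=1 -> V=0 FIRE
t=4: input=3 -> V=0 FIRE
t=5: input=2 -> V=12
t=6: input=1 -> V=0 FIRE
t=7: input=0 -> V=0
t=8: input=0 -> V=0
t=9: input=4 -> V=0 FIRE

Answer: 1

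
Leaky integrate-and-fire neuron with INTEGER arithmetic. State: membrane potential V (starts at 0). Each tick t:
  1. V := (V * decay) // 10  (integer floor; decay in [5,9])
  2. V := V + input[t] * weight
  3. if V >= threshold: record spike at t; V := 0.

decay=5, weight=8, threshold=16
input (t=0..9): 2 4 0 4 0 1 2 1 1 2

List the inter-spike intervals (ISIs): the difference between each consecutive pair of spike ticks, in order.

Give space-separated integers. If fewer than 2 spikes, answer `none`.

t=0: input=2 -> V=0 FIRE
t=1: input=4 -> V=0 FIRE
t=2: input=0 -> V=0
t=3: input=4 -> V=0 FIRE
t=4: input=0 -> V=0
t=5: input=1 -> V=8
t=6: input=2 -> V=0 FIRE
t=7: input=1 -> V=8
t=8: input=1 -> V=12
t=9: input=2 -> V=0 FIRE

Answer: 1 2 3 3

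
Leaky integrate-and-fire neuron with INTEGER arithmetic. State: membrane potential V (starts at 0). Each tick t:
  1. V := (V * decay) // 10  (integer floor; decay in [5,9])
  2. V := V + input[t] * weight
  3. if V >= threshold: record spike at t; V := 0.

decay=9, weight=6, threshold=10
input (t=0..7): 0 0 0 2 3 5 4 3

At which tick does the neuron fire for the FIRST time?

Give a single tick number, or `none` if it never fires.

t=0: input=0 -> V=0
t=1: input=0 -> V=0
t=2: input=0 -> V=0
t=3: input=2 -> V=0 FIRE
t=4: input=3 -> V=0 FIRE
t=5: input=5 -> V=0 FIRE
t=6: input=4 -> V=0 FIRE
t=7: input=3 -> V=0 FIRE

Answer: 3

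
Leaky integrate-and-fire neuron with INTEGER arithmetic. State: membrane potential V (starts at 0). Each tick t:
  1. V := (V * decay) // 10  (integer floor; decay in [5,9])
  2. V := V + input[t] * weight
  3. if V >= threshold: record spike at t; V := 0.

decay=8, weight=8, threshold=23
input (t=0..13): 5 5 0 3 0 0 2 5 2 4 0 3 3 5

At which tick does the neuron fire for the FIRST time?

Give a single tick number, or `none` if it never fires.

Answer: 0

Derivation:
t=0: input=5 -> V=0 FIRE
t=1: input=5 -> V=0 FIRE
t=2: input=0 -> V=0
t=3: input=3 -> V=0 FIRE
t=4: input=0 -> V=0
t=5: input=0 -> V=0
t=6: input=2 -> V=16
t=7: input=5 -> V=0 FIRE
t=8: input=2 -> V=16
t=9: input=4 -> V=0 FIRE
t=10: input=0 -> V=0
t=11: input=3 -> V=0 FIRE
t=12: input=3 -> V=0 FIRE
t=13: input=5 -> V=0 FIRE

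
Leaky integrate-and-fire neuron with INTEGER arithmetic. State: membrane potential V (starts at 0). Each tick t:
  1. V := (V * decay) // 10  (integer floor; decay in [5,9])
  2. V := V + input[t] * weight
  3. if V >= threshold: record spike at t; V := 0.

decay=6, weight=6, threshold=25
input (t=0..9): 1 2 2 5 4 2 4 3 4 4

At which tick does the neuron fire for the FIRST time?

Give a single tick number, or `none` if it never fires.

t=0: input=1 -> V=6
t=1: input=2 -> V=15
t=2: input=2 -> V=21
t=3: input=5 -> V=0 FIRE
t=4: input=4 -> V=24
t=5: input=2 -> V=0 FIRE
t=6: input=4 -> V=24
t=7: input=3 -> V=0 FIRE
t=8: input=4 -> V=24
t=9: input=4 -> V=0 FIRE

Answer: 3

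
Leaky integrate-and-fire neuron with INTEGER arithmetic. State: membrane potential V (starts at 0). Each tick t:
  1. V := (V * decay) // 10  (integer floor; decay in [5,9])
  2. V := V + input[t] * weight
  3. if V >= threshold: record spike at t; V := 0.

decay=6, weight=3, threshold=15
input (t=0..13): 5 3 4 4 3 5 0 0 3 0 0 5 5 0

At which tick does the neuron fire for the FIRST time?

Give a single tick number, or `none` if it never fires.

Answer: 0

Derivation:
t=0: input=5 -> V=0 FIRE
t=1: input=3 -> V=9
t=2: input=4 -> V=0 FIRE
t=3: input=4 -> V=12
t=4: input=3 -> V=0 FIRE
t=5: input=5 -> V=0 FIRE
t=6: input=0 -> V=0
t=7: input=0 -> V=0
t=8: input=3 -> V=9
t=9: input=0 -> V=5
t=10: input=0 -> V=3
t=11: input=5 -> V=0 FIRE
t=12: input=5 -> V=0 FIRE
t=13: input=0 -> V=0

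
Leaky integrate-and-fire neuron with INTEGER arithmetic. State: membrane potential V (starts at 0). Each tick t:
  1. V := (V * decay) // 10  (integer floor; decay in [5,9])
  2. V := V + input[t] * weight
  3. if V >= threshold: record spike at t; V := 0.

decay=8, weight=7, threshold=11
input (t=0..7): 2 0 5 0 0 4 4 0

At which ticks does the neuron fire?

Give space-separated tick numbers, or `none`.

Answer: 0 2 5 6

Derivation:
t=0: input=2 -> V=0 FIRE
t=1: input=0 -> V=0
t=2: input=5 -> V=0 FIRE
t=3: input=0 -> V=0
t=4: input=0 -> V=0
t=5: input=4 -> V=0 FIRE
t=6: input=4 -> V=0 FIRE
t=7: input=0 -> V=0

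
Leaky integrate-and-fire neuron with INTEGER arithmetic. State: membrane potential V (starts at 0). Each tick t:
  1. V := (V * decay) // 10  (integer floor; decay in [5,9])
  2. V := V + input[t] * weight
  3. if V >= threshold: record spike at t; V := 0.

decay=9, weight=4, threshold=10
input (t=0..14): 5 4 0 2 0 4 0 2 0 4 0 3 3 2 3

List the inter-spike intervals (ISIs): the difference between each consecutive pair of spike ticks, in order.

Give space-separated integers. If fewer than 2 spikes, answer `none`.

Answer: 1 4 4 2 1 2

Derivation:
t=0: input=5 -> V=0 FIRE
t=1: input=4 -> V=0 FIRE
t=2: input=0 -> V=0
t=3: input=2 -> V=8
t=4: input=0 -> V=7
t=5: input=4 -> V=0 FIRE
t=6: input=0 -> V=0
t=7: input=2 -> V=8
t=8: input=0 -> V=7
t=9: input=4 -> V=0 FIRE
t=10: input=0 -> V=0
t=11: input=3 -> V=0 FIRE
t=12: input=3 -> V=0 FIRE
t=13: input=2 -> V=8
t=14: input=3 -> V=0 FIRE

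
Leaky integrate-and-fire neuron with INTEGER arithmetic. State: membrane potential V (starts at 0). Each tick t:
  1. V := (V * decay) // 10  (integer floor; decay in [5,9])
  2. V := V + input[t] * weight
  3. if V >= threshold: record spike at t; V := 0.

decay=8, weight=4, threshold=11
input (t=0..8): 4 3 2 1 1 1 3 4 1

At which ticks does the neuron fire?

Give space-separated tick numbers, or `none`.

Answer: 0 1 4 6 7

Derivation:
t=0: input=4 -> V=0 FIRE
t=1: input=3 -> V=0 FIRE
t=2: input=2 -> V=8
t=3: input=1 -> V=10
t=4: input=1 -> V=0 FIRE
t=5: input=1 -> V=4
t=6: input=3 -> V=0 FIRE
t=7: input=4 -> V=0 FIRE
t=8: input=1 -> V=4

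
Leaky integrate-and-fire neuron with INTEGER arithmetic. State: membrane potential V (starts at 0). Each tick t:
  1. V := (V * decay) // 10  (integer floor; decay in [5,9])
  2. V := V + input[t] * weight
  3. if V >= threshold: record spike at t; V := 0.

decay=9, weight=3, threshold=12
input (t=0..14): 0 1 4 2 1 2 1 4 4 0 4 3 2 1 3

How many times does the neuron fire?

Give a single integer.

t=0: input=0 -> V=0
t=1: input=1 -> V=3
t=2: input=4 -> V=0 FIRE
t=3: input=2 -> V=6
t=4: input=1 -> V=8
t=5: input=2 -> V=0 FIRE
t=6: input=1 -> V=3
t=7: input=4 -> V=0 FIRE
t=8: input=4 -> V=0 FIRE
t=9: input=0 -> V=0
t=10: input=4 -> V=0 FIRE
t=11: input=3 -> V=9
t=12: input=2 -> V=0 FIRE
t=13: input=1 -> V=3
t=14: input=3 -> V=11

Answer: 6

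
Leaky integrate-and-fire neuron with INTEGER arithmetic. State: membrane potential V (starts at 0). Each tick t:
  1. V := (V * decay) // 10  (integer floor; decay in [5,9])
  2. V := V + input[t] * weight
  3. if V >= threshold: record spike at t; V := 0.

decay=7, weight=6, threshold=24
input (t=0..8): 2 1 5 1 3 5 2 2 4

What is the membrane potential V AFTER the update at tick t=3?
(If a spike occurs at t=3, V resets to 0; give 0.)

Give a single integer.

t=0: input=2 -> V=12
t=1: input=1 -> V=14
t=2: input=5 -> V=0 FIRE
t=3: input=1 -> V=6
t=4: input=3 -> V=22
t=5: input=5 -> V=0 FIRE
t=6: input=2 -> V=12
t=7: input=2 -> V=20
t=8: input=4 -> V=0 FIRE

Answer: 6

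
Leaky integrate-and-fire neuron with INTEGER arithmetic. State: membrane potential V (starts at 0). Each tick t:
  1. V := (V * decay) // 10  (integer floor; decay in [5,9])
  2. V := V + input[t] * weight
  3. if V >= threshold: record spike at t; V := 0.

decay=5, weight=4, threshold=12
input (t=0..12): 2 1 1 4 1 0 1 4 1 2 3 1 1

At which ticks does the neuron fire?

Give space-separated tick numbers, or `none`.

Answer: 3 7 10

Derivation:
t=0: input=2 -> V=8
t=1: input=1 -> V=8
t=2: input=1 -> V=8
t=3: input=4 -> V=0 FIRE
t=4: input=1 -> V=4
t=5: input=0 -> V=2
t=6: input=1 -> V=5
t=7: input=4 -> V=0 FIRE
t=8: input=1 -> V=4
t=9: input=2 -> V=10
t=10: input=3 -> V=0 FIRE
t=11: input=1 -> V=4
t=12: input=1 -> V=6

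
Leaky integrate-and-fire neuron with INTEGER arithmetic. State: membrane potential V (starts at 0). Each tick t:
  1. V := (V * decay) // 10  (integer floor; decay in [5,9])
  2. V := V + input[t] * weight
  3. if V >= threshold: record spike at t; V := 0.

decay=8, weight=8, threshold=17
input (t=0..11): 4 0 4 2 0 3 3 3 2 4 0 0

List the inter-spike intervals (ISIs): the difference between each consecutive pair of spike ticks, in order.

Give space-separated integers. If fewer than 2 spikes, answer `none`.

t=0: input=4 -> V=0 FIRE
t=1: input=0 -> V=0
t=2: input=4 -> V=0 FIRE
t=3: input=2 -> V=16
t=4: input=0 -> V=12
t=5: input=3 -> V=0 FIRE
t=6: input=3 -> V=0 FIRE
t=7: input=3 -> V=0 FIRE
t=8: input=2 -> V=16
t=9: input=4 -> V=0 FIRE
t=10: input=0 -> V=0
t=11: input=0 -> V=0

Answer: 2 3 1 1 2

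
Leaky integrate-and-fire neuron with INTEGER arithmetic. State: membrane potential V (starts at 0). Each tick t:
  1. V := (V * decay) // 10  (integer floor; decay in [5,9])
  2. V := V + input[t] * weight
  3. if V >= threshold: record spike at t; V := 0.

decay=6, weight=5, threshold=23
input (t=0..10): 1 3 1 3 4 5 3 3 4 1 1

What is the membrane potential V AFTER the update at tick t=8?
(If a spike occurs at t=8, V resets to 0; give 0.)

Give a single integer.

t=0: input=1 -> V=5
t=1: input=3 -> V=18
t=2: input=1 -> V=15
t=3: input=3 -> V=0 FIRE
t=4: input=4 -> V=20
t=5: input=5 -> V=0 FIRE
t=6: input=3 -> V=15
t=7: input=3 -> V=0 FIRE
t=8: input=4 -> V=20
t=9: input=1 -> V=17
t=10: input=1 -> V=15

Answer: 20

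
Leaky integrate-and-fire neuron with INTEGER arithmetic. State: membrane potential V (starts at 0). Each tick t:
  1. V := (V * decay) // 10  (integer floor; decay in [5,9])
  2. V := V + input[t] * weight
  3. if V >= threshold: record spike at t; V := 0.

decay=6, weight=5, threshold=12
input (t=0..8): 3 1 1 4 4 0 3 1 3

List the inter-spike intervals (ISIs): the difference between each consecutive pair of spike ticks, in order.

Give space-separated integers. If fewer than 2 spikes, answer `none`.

t=0: input=3 -> V=0 FIRE
t=1: input=1 -> V=5
t=2: input=1 -> V=8
t=3: input=4 -> V=0 FIRE
t=4: input=4 -> V=0 FIRE
t=5: input=0 -> V=0
t=6: input=3 -> V=0 FIRE
t=7: input=1 -> V=5
t=8: input=3 -> V=0 FIRE

Answer: 3 1 2 2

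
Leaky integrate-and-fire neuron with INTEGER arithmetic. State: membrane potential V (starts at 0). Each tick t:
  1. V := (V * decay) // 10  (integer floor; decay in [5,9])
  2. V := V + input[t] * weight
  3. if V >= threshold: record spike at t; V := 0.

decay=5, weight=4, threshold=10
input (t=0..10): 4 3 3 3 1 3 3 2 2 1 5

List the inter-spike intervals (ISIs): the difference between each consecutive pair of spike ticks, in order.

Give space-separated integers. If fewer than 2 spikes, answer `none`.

Answer: 1 1 1 2 1 2 2

Derivation:
t=0: input=4 -> V=0 FIRE
t=1: input=3 -> V=0 FIRE
t=2: input=3 -> V=0 FIRE
t=3: input=3 -> V=0 FIRE
t=4: input=1 -> V=4
t=5: input=3 -> V=0 FIRE
t=6: input=3 -> V=0 FIRE
t=7: input=2 -> V=8
t=8: input=2 -> V=0 FIRE
t=9: input=1 -> V=4
t=10: input=5 -> V=0 FIRE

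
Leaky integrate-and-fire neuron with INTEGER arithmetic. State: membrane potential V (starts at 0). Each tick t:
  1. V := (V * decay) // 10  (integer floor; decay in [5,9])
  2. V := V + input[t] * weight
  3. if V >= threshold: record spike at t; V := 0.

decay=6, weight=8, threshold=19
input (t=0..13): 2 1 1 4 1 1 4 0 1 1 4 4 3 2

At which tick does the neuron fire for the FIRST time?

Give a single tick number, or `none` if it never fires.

t=0: input=2 -> V=16
t=1: input=1 -> V=17
t=2: input=1 -> V=18
t=3: input=4 -> V=0 FIRE
t=4: input=1 -> V=8
t=5: input=1 -> V=12
t=6: input=4 -> V=0 FIRE
t=7: input=0 -> V=0
t=8: input=1 -> V=8
t=9: input=1 -> V=12
t=10: input=4 -> V=0 FIRE
t=11: input=4 -> V=0 FIRE
t=12: input=3 -> V=0 FIRE
t=13: input=2 -> V=16

Answer: 3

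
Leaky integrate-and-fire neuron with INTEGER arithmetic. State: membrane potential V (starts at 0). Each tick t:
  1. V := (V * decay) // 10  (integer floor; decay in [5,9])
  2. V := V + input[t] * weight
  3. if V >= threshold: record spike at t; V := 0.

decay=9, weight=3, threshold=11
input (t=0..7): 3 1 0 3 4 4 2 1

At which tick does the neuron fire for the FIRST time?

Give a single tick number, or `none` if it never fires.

t=0: input=3 -> V=9
t=1: input=1 -> V=0 FIRE
t=2: input=0 -> V=0
t=3: input=3 -> V=9
t=4: input=4 -> V=0 FIRE
t=5: input=4 -> V=0 FIRE
t=6: input=2 -> V=6
t=7: input=1 -> V=8

Answer: 1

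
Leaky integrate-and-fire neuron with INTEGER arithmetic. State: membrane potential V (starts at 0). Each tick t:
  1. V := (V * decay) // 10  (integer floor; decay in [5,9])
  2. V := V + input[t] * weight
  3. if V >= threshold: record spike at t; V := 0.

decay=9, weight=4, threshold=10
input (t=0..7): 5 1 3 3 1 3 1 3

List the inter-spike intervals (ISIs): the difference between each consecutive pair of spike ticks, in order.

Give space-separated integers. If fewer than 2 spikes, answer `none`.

Answer: 2 1 2 2

Derivation:
t=0: input=5 -> V=0 FIRE
t=1: input=1 -> V=4
t=2: input=3 -> V=0 FIRE
t=3: input=3 -> V=0 FIRE
t=4: input=1 -> V=4
t=5: input=3 -> V=0 FIRE
t=6: input=1 -> V=4
t=7: input=3 -> V=0 FIRE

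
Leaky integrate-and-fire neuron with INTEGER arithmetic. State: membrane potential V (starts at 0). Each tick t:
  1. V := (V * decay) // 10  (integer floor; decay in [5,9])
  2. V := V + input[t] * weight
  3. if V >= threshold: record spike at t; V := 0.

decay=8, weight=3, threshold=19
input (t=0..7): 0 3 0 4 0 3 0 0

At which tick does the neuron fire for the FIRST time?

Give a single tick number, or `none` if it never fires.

t=0: input=0 -> V=0
t=1: input=3 -> V=9
t=2: input=0 -> V=7
t=3: input=4 -> V=17
t=4: input=0 -> V=13
t=5: input=3 -> V=0 FIRE
t=6: input=0 -> V=0
t=7: input=0 -> V=0

Answer: 5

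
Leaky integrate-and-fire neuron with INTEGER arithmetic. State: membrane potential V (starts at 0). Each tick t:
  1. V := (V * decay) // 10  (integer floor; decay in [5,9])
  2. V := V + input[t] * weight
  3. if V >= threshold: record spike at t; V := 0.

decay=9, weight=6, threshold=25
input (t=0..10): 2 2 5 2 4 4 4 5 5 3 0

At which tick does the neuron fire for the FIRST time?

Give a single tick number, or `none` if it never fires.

t=0: input=2 -> V=12
t=1: input=2 -> V=22
t=2: input=5 -> V=0 FIRE
t=3: input=2 -> V=12
t=4: input=4 -> V=0 FIRE
t=5: input=4 -> V=24
t=6: input=4 -> V=0 FIRE
t=7: input=5 -> V=0 FIRE
t=8: input=5 -> V=0 FIRE
t=9: input=3 -> V=18
t=10: input=0 -> V=16

Answer: 2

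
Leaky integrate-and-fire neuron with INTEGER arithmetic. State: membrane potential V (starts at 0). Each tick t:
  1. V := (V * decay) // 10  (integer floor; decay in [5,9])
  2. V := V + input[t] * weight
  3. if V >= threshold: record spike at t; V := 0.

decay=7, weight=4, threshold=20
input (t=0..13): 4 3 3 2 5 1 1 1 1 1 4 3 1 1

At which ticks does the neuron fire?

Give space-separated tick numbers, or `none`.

Answer: 1 4 10

Derivation:
t=0: input=4 -> V=16
t=1: input=3 -> V=0 FIRE
t=2: input=3 -> V=12
t=3: input=2 -> V=16
t=4: input=5 -> V=0 FIRE
t=5: input=1 -> V=4
t=6: input=1 -> V=6
t=7: input=1 -> V=8
t=8: input=1 -> V=9
t=9: input=1 -> V=10
t=10: input=4 -> V=0 FIRE
t=11: input=3 -> V=12
t=12: input=1 -> V=12
t=13: input=1 -> V=12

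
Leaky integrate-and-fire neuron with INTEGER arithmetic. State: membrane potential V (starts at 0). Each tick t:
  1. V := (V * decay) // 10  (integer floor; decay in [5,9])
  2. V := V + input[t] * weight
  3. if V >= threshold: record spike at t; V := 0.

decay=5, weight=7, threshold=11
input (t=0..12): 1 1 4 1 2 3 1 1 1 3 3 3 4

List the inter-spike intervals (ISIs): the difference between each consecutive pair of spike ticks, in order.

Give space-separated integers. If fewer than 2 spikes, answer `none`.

Answer: 2 1 3 1 1 1 1

Derivation:
t=0: input=1 -> V=7
t=1: input=1 -> V=10
t=2: input=4 -> V=0 FIRE
t=3: input=1 -> V=7
t=4: input=2 -> V=0 FIRE
t=5: input=3 -> V=0 FIRE
t=6: input=1 -> V=7
t=7: input=1 -> V=10
t=8: input=1 -> V=0 FIRE
t=9: input=3 -> V=0 FIRE
t=10: input=3 -> V=0 FIRE
t=11: input=3 -> V=0 FIRE
t=12: input=4 -> V=0 FIRE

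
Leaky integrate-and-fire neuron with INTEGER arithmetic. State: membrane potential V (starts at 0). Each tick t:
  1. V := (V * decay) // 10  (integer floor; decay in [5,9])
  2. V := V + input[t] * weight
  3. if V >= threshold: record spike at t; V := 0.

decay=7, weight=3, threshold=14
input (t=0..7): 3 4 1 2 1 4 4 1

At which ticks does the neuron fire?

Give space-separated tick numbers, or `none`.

t=0: input=3 -> V=9
t=1: input=4 -> V=0 FIRE
t=2: input=1 -> V=3
t=3: input=2 -> V=8
t=4: input=1 -> V=8
t=5: input=4 -> V=0 FIRE
t=6: input=4 -> V=12
t=7: input=1 -> V=11

Answer: 1 5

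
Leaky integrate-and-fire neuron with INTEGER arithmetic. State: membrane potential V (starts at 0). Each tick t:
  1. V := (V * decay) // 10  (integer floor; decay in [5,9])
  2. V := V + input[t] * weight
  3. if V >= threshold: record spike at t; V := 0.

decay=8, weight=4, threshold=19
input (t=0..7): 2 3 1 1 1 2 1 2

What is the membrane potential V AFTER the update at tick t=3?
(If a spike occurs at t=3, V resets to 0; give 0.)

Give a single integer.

t=0: input=2 -> V=8
t=1: input=3 -> V=18
t=2: input=1 -> V=18
t=3: input=1 -> V=18
t=4: input=1 -> V=18
t=5: input=2 -> V=0 FIRE
t=6: input=1 -> V=4
t=7: input=2 -> V=11

Answer: 18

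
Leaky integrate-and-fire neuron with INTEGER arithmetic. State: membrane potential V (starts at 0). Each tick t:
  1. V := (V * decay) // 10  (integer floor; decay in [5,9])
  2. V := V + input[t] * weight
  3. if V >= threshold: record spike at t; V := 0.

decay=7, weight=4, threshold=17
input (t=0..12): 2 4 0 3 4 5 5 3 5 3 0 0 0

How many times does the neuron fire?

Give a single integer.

t=0: input=2 -> V=8
t=1: input=4 -> V=0 FIRE
t=2: input=0 -> V=0
t=3: input=3 -> V=12
t=4: input=4 -> V=0 FIRE
t=5: input=5 -> V=0 FIRE
t=6: input=5 -> V=0 FIRE
t=7: input=3 -> V=12
t=8: input=5 -> V=0 FIRE
t=9: input=3 -> V=12
t=10: input=0 -> V=8
t=11: input=0 -> V=5
t=12: input=0 -> V=3

Answer: 5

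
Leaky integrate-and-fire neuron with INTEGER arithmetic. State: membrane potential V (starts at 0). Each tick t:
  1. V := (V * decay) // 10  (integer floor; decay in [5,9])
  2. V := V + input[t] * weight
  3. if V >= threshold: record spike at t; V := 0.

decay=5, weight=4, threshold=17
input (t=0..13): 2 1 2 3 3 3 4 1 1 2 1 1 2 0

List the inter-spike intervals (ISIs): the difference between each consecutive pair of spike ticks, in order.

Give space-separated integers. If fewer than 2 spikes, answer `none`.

Answer: 2

Derivation:
t=0: input=2 -> V=8
t=1: input=1 -> V=8
t=2: input=2 -> V=12
t=3: input=3 -> V=0 FIRE
t=4: input=3 -> V=12
t=5: input=3 -> V=0 FIRE
t=6: input=4 -> V=16
t=7: input=1 -> V=12
t=8: input=1 -> V=10
t=9: input=2 -> V=13
t=10: input=1 -> V=10
t=11: input=1 -> V=9
t=12: input=2 -> V=12
t=13: input=0 -> V=6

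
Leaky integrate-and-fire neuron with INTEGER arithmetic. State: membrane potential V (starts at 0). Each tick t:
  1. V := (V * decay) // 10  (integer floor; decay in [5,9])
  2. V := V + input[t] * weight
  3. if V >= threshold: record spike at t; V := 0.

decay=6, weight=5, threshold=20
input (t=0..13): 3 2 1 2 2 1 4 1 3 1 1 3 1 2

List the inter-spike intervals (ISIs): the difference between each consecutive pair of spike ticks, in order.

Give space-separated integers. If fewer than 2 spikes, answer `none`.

Answer: 2 5

Derivation:
t=0: input=3 -> V=15
t=1: input=2 -> V=19
t=2: input=1 -> V=16
t=3: input=2 -> V=19
t=4: input=2 -> V=0 FIRE
t=5: input=1 -> V=5
t=6: input=4 -> V=0 FIRE
t=7: input=1 -> V=5
t=8: input=3 -> V=18
t=9: input=1 -> V=15
t=10: input=1 -> V=14
t=11: input=3 -> V=0 FIRE
t=12: input=1 -> V=5
t=13: input=2 -> V=13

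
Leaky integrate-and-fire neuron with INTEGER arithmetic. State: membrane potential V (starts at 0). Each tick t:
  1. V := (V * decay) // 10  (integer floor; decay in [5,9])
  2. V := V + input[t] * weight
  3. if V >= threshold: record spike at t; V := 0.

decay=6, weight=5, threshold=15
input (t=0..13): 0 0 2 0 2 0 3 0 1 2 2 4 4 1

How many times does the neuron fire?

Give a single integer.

t=0: input=0 -> V=0
t=1: input=0 -> V=0
t=2: input=2 -> V=10
t=3: input=0 -> V=6
t=4: input=2 -> V=13
t=5: input=0 -> V=7
t=6: input=3 -> V=0 FIRE
t=7: input=0 -> V=0
t=8: input=1 -> V=5
t=9: input=2 -> V=13
t=10: input=2 -> V=0 FIRE
t=11: input=4 -> V=0 FIRE
t=12: input=4 -> V=0 FIRE
t=13: input=1 -> V=5

Answer: 4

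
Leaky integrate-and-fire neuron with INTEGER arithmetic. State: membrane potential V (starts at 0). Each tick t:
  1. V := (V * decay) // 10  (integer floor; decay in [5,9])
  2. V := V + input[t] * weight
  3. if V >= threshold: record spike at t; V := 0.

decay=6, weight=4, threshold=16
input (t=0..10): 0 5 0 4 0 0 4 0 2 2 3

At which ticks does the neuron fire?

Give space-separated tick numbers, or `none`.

Answer: 1 3 6 10

Derivation:
t=0: input=0 -> V=0
t=1: input=5 -> V=0 FIRE
t=2: input=0 -> V=0
t=3: input=4 -> V=0 FIRE
t=4: input=0 -> V=0
t=5: input=0 -> V=0
t=6: input=4 -> V=0 FIRE
t=7: input=0 -> V=0
t=8: input=2 -> V=8
t=9: input=2 -> V=12
t=10: input=3 -> V=0 FIRE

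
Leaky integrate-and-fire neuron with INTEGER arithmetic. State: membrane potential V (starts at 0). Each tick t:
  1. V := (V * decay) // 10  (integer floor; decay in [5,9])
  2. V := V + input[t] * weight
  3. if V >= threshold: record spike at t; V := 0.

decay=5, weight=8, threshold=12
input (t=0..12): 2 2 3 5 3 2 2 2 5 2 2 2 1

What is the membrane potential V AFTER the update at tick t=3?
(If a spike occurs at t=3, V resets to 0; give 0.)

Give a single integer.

t=0: input=2 -> V=0 FIRE
t=1: input=2 -> V=0 FIRE
t=2: input=3 -> V=0 FIRE
t=3: input=5 -> V=0 FIRE
t=4: input=3 -> V=0 FIRE
t=5: input=2 -> V=0 FIRE
t=6: input=2 -> V=0 FIRE
t=7: input=2 -> V=0 FIRE
t=8: input=5 -> V=0 FIRE
t=9: input=2 -> V=0 FIRE
t=10: input=2 -> V=0 FIRE
t=11: input=2 -> V=0 FIRE
t=12: input=1 -> V=8

Answer: 0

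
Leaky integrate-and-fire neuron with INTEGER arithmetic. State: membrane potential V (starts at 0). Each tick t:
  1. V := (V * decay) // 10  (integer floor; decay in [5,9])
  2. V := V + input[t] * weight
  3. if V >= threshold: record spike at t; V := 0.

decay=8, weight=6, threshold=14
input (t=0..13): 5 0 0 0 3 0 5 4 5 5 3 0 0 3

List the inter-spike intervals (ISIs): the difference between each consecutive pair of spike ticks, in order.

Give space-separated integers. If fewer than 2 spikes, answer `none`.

Answer: 4 2 1 1 1 1 3

Derivation:
t=0: input=5 -> V=0 FIRE
t=1: input=0 -> V=0
t=2: input=0 -> V=0
t=3: input=0 -> V=0
t=4: input=3 -> V=0 FIRE
t=5: input=0 -> V=0
t=6: input=5 -> V=0 FIRE
t=7: input=4 -> V=0 FIRE
t=8: input=5 -> V=0 FIRE
t=9: input=5 -> V=0 FIRE
t=10: input=3 -> V=0 FIRE
t=11: input=0 -> V=0
t=12: input=0 -> V=0
t=13: input=3 -> V=0 FIRE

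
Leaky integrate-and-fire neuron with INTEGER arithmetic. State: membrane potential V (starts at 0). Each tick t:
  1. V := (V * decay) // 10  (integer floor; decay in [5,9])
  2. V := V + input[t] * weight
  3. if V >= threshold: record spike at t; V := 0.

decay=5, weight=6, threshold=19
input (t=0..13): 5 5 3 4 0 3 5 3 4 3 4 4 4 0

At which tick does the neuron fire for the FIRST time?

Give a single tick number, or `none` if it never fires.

t=0: input=5 -> V=0 FIRE
t=1: input=5 -> V=0 FIRE
t=2: input=3 -> V=18
t=3: input=4 -> V=0 FIRE
t=4: input=0 -> V=0
t=5: input=3 -> V=18
t=6: input=5 -> V=0 FIRE
t=7: input=3 -> V=18
t=8: input=4 -> V=0 FIRE
t=9: input=3 -> V=18
t=10: input=4 -> V=0 FIRE
t=11: input=4 -> V=0 FIRE
t=12: input=4 -> V=0 FIRE
t=13: input=0 -> V=0

Answer: 0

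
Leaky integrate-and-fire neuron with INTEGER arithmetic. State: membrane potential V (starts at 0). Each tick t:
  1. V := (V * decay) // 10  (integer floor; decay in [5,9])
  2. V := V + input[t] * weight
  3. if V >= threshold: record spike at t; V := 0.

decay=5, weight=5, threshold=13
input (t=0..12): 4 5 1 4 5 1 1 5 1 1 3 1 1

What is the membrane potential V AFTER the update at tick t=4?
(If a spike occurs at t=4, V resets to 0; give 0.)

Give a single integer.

Answer: 0

Derivation:
t=0: input=4 -> V=0 FIRE
t=1: input=5 -> V=0 FIRE
t=2: input=1 -> V=5
t=3: input=4 -> V=0 FIRE
t=4: input=5 -> V=0 FIRE
t=5: input=1 -> V=5
t=6: input=1 -> V=7
t=7: input=5 -> V=0 FIRE
t=8: input=1 -> V=5
t=9: input=1 -> V=7
t=10: input=3 -> V=0 FIRE
t=11: input=1 -> V=5
t=12: input=1 -> V=7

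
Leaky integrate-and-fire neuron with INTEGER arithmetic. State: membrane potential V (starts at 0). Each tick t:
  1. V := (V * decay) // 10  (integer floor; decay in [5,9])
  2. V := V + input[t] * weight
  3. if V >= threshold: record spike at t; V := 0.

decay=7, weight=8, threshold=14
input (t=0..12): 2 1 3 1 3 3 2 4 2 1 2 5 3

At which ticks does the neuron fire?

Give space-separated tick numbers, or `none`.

t=0: input=2 -> V=0 FIRE
t=1: input=1 -> V=8
t=2: input=3 -> V=0 FIRE
t=3: input=1 -> V=8
t=4: input=3 -> V=0 FIRE
t=5: input=3 -> V=0 FIRE
t=6: input=2 -> V=0 FIRE
t=7: input=4 -> V=0 FIRE
t=8: input=2 -> V=0 FIRE
t=9: input=1 -> V=8
t=10: input=2 -> V=0 FIRE
t=11: input=5 -> V=0 FIRE
t=12: input=3 -> V=0 FIRE

Answer: 0 2 4 5 6 7 8 10 11 12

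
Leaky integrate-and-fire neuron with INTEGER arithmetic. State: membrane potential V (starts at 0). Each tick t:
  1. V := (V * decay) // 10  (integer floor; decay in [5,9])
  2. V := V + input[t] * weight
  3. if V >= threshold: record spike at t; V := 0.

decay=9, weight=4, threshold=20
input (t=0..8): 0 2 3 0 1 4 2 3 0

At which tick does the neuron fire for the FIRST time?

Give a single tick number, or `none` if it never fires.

Answer: 5

Derivation:
t=0: input=0 -> V=0
t=1: input=2 -> V=8
t=2: input=3 -> V=19
t=3: input=0 -> V=17
t=4: input=1 -> V=19
t=5: input=4 -> V=0 FIRE
t=6: input=2 -> V=8
t=7: input=3 -> V=19
t=8: input=0 -> V=17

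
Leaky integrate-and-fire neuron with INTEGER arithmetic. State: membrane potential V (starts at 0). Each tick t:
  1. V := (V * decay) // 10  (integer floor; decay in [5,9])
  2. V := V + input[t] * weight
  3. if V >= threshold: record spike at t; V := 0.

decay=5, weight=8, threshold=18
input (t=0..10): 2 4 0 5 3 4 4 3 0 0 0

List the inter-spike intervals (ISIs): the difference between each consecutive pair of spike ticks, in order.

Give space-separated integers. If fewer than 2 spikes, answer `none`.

t=0: input=2 -> V=16
t=1: input=4 -> V=0 FIRE
t=2: input=0 -> V=0
t=3: input=5 -> V=0 FIRE
t=4: input=3 -> V=0 FIRE
t=5: input=4 -> V=0 FIRE
t=6: input=4 -> V=0 FIRE
t=7: input=3 -> V=0 FIRE
t=8: input=0 -> V=0
t=9: input=0 -> V=0
t=10: input=0 -> V=0

Answer: 2 1 1 1 1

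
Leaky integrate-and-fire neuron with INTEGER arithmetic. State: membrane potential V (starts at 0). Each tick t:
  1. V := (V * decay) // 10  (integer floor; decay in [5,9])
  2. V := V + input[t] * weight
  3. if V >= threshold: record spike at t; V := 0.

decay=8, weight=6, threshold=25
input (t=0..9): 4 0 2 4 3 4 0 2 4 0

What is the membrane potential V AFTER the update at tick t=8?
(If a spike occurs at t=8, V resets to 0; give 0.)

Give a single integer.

t=0: input=4 -> V=24
t=1: input=0 -> V=19
t=2: input=2 -> V=0 FIRE
t=3: input=4 -> V=24
t=4: input=3 -> V=0 FIRE
t=5: input=4 -> V=24
t=6: input=0 -> V=19
t=7: input=2 -> V=0 FIRE
t=8: input=4 -> V=24
t=9: input=0 -> V=19

Answer: 24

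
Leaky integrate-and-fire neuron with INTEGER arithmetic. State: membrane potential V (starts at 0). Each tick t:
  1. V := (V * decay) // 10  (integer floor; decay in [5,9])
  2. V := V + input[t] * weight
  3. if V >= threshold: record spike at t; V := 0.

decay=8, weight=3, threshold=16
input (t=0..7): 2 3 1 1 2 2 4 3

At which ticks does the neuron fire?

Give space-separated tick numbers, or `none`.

t=0: input=2 -> V=6
t=1: input=3 -> V=13
t=2: input=1 -> V=13
t=3: input=1 -> V=13
t=4: input=2 -> V=0 FIRE
t=5: input=2 -> V=6
t=6: input=4 -> V=0 FIRE
t=7: input=3 -> V=9

Answer: 4 6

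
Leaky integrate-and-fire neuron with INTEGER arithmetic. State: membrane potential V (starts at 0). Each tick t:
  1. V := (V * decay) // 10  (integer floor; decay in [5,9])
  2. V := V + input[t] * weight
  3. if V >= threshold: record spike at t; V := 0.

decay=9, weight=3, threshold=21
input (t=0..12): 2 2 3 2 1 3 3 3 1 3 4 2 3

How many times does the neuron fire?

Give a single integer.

Answer: 3

Derivation:
t=0: input=2 -> V=6
t=1: input=2 -> V=11
t=2: input=3 -> V=18
t=3: input=2 -> V=0 FIRE
t=4: input=1 -> V=3
t=5: input=3 -> V=11
t=6: input=3 -> V=18
t=7: input=3 -> V=0 FIRE
t=8: input=1 -> V=3
t=9: input=3 -> V=11
t=10: input=4 -> V=0 FIRE
t=11: input=2 -> V=6
t=12: input=3 -> V=14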